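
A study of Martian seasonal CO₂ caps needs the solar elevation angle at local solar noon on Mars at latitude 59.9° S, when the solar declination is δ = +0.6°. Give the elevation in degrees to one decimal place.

29.5°

At local noon the hour angle is zero, so the zenith angle equals |φ − δ| = |-59.9° − (+0.600°)| = 60.500°.
Elevation = 90° − 60.500° = 29.5°.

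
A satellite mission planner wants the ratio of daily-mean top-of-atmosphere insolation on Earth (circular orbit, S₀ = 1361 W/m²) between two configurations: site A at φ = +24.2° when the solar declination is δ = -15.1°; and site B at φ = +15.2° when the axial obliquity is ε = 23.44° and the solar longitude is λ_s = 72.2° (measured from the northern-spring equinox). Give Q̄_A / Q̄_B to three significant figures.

— Configuration A (φ=+24.2°):
cos H₀ = −tan(+24.2°) tan(-15.100°) = 0.1213, H₀ = 1.4492 rad.
Bracket: H₀ sin φ sin δ + cos φ cos δ sin H₀ = 1.4492×0.40992×-0.26050 + 0.91212×0.96547×0.99262 = -0.154752 + 0.874125 = 0.719373.
Q̄ = (S₀/π) × [bracket] = (1361/π) × 0.719373 = 311.65 W/m².
— Configuration B (φ=+15.2°):
Solar declination: sin δ = sin ε · sin λ_s = sin 23.44° × sin 72.2° = 0.37875, so δ = +22.256°.
cos H₀ = −tan(+15.2°) tan(+22.256°) = -0.1112, H₀ = 1.6822 rad.
Bracket: H₀ sin φ sin δ + cos φ cos δ sin H₀ = 1.6822×0.26219×0.37875 + 0.96502×0.92550×0.99380 = 0.167050 + 0.887589 = 1.054639.
Q̄ = (S₀/π) × [bracket] = (1361/π) × 1.054639 = 456.89 W/m².
Ratio Q̄_A / Q̄_B = 311.65 / 456.89 = 0.6821.

Q̄_A / Q̄_B ≈ 0.682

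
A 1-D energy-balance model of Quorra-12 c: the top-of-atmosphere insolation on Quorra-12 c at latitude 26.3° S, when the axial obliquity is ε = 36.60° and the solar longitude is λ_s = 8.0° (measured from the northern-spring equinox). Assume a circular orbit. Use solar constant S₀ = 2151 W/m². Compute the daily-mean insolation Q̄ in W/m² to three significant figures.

Q̄ ≈ 573 W/m²

Solar declination: sin δ = sin ε · sin λ_s = sin 36.60° × sin 8.0° = 0.08298, so δ = +4.760°.
cos H₀ = −tan(-26.3°) tan(+4.760°) = 0.0412, H₀ = 1.5296 rad.
Bracket: H₀ sin φ sin δ + cos φ cos δ sin H₀ = 1.5296×-0.44307×0.08298 + 0.89649×0.99655×0.99915 = -0.056237 + 0.892638 = 0.836401.
Q̄ = (S₀/π) × [bracket] = (2151/π) × 0.836401 = 572.7 W/m².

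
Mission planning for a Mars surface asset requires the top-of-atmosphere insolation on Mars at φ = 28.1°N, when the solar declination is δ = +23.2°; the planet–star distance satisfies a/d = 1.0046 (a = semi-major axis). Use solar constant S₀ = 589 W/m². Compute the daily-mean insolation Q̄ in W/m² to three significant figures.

cos H₀ = −tan(+28.1°) tan(+23.200°) = -0.2289, H₀ = 1.8017 rad.
Bracket: H₀ sin φ sin δ + cos φ cos δ sin H₀ = 1.8017×0.47101×0.39394 + 0.88213×0.91914×0.97346 = 0.334305 + 0.789282 = 1.123587.
Inverse-square distance factor (a/d)² = 1.0046² = 1.009221.
Q̄ = (S₀/π) × 1.009221 × [bracket] = (589/π) × 1.009221 × 1.123587 = 212.6 W/m².

Q̄ ≈ 213 W/m²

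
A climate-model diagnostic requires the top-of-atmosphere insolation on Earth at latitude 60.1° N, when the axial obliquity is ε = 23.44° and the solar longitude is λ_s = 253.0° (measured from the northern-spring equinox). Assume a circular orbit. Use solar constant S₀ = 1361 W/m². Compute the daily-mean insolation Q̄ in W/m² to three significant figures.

Solar declination: sin δ = sin ε · sin λ_s = sin 23.44° × sin 253.0° = -0.38041, so δ = -22.359°.
cos H₀ = −tan(+60.1°) tan(-22.359°) = 0.7153, H₀ = 0.7737 rad.
Bracket: H₀ sin φ sin δ + cos φ cos δ sin H₀ = 0.7737×0.86690×-0.38041 + 0.49849×0.92482×0.69879 = -0.255149 + 0.322152 = 0.067003.
Q̄ = (S₀/π) × [bracket] = (1361/π) × 0.067003 = 29.03 W/m².

Q̄ ≈ 29.0 W/m²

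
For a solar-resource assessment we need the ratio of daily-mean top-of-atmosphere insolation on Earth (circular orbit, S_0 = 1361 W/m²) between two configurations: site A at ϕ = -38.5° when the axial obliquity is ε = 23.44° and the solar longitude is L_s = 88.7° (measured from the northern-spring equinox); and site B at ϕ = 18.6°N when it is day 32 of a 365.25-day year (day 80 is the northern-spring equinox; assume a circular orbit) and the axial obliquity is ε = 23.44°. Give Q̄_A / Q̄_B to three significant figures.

— Configuration A (ϕ=-38.5°):
Solar declination: sin δ = sin ε · sin L_s = sin 23.44° × sin 88.7° = 0.39769, so δ = +23.434°.
cos h₀ = −tan(-38.5°) tan(+23.434°) = 0.3448, h₀ = 1.2188 rad.
Bracket: h₀ sin ϕ sin δ + cos ϕ cos δ sin h₀ = 1.2188×-0.62251×0.39769 + 0.78261×0.91752×0.93869 = -0.301733 + 0.674036 = 0.372303.
Q̄ = (S_0/π) × [bracket] = (1361/π) × 0.372303 = 161.29 W/m².
— Configuration B (ϕ=+18.6°):
Solar longitude: L_s = 360° × (32 − 80)/365.25 = -47.310°, i.e. -47.310° + 360° = 312.690°.
sin δ = sin 23.44° × sin 312.690° = -0.29239, so δ = -17.001°.
cos h₀ = −tan(+18.6°) tan(-17.001°) = 0.1029, h₀ = 1.4677 rad.
Bracket: h₀ sin ϕ sin δ + cos ϕ cos δ sin h₀ = 1.4677×0.31896×-0.29239 + 0.94777×0.95630×0.99469 = -0.136879 + 0.901540 = 0.764661.
Q̄ = (S_0/π) × [bracket] = (1361/π) × 0.764661 = 331.27 W/m².
Ratio Q̄_A / Q̄_B = 161.29 / 331.27 = 0.4869.

Q̄_A / Q̄_B ≈ 0.487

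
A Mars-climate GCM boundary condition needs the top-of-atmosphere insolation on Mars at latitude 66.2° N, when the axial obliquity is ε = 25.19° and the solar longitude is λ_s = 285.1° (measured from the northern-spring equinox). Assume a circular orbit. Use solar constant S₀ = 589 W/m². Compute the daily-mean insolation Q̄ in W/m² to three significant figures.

Q̄ ≈ 0.00 W/m²

Solar declination: sin δ = sin ε · sin λ_s = sin 25.19° × sin 285.1° = -0.41093, so δ = -24.263°.
cos H₀ = −tan(+66.2°) tan(-24.263°) = 1.0220 ≥ 1 ⇒ polar night, H₀ = 0 and Q̄ = 0.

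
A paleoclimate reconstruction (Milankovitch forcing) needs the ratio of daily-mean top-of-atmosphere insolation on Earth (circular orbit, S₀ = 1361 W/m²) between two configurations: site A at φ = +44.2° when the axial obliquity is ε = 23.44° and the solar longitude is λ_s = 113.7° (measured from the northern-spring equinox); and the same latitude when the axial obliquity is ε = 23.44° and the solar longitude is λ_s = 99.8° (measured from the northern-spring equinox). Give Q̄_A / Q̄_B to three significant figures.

Q̄_A / Q̄_B ≈ 0.973

— Configuration A (φ=+44.2°):
Solar declination: sin δ = sin ε · sin λ_s = sin 23.44° × sin 113.7° = 0.36424, so δ = +21.361°.
cos H₀ = −tan(+44.2°) tan(+21.361°) = -0.3803, H₀ = 1.9610 rad.
Bracket: H₀ sin φ sin δ + cos φ cos δ sin H₀ = 1.9610×0.69717×0.36424 + 0.71691×0.93131×0.92485 = 0.497971 + 0.617490 = 1.115461.
Q̄ = (S₀/π) × [bracket] = (1361/π) × 1.115461 = 483.24 W/m².
— Configuration B (φ=+44.2°):
Solar declination: sin δ = sin ε · sin λ_s = sin 23.44° × sin 99.8° = 0.39198, so δ = +23.078°.
cos H₀ = −tan(+44.2°) tan(+23.078°) = -0.4143, H₀ = 1.9980 rad.
Bracket: H₀ sin φ sin δ + cos φ cos δ sin H₀ = 1.9980×0.69717×0.39198 + 0.71691×0.91997×0.91012 = 0.546007 + 0.600257 = 1.146264.
Q̄ = (S₀/π) × [bracket] = (1361/π) × 1.146264 = 496.58 W/m².
Ratio Q̄_A / Q̄_B = 483.24 / 496.58 = 0.9731.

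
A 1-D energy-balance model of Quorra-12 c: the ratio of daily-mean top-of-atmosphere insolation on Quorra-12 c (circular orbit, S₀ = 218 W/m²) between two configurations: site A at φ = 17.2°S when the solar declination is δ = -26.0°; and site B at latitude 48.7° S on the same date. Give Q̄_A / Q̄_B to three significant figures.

Q̄_A / Q̄_B ≈ 0.890

— Configuration A (φ=-17.2°):
cos H₀ = −tan(-17.2°) tan(-26.000°) = -0.1510, H₀ = 1.7224 rad.
Bracket: H₀ sin φ sin δ + cos φ cos δ sin H₀ = 1.7224×-0.29571×-0.43837 + 0.95528×0.89879×0.98854 = 0.223275 + 0.848757 = 1.072032.
Q̄ = (S₀/π) × [bracket] = (218/π) × 1.072032 = 74.390 W/m².
— Configuration B (φ=-48.7°):
cos H₀ = −tan(-48.7°) tan(-26.000°) = -0.5552, H₀ = 2.1594 rad.
Bracket: H₀ sin φ sin δ + cos φ cos δ sin H₀ = 2.1594×-0.75126×-0.43837 + 0.66000×0.89879×0.83173 = 0.711155 + 0.493383 = 1.204538.
Q̄ = (S₀/π) × [bracket] = (218/π) × 1.204538 = 83.585 W/m².
Ratio Q̄_A / Q̄_B = 74.390 / 83.585 = 0.8900.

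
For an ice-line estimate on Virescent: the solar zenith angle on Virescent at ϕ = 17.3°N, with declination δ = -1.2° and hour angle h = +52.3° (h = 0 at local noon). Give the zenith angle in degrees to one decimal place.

θ_z = 54.7°

cos θ_z = sin ϕ sin δ + cos ϕ cos δ cos h = -0.006228 + 0.583734 = 0.577506.
θ_z = arccos(0.577506) = 54.7°.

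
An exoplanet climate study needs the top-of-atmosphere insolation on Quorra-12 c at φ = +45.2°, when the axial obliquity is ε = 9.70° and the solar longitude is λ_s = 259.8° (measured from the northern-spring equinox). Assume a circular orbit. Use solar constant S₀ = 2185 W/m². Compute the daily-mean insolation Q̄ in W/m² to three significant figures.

Solar declination: sin δ = sin ε · sin λ_s = sin 9.70° × sin 259.8° = -0.16583, so δ = -9.545°.
cos H₀ = −tan(+45.2°) tan(-9.545°) = 0.1693, H₀ = 1.4006 rad.
Bracket: H₀ sin φ sin δ + cos φ cos δ sin H₀ = 1.4006×0.70957×-0.16583 + 0.70463×0.98615×0.98556 = -0.164806 + 0.684837 = 0.520031.
Q̄ = (S₀/π) × [bracket] = (2185/π) × 0.520031 = 361.7 W/m².

Q̄ ≈ 362 W/m²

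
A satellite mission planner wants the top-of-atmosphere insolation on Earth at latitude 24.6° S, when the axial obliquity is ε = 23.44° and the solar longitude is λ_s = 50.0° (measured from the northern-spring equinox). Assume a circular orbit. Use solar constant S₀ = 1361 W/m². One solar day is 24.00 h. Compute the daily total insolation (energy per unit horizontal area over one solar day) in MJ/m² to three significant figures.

25.3 MJ/m²

Solar declination: sin δ = sin ε · sin λ_s = sin 23.44° × sin 50.0° = 0.30472, so δ = +17.742°.
cos H₀ = −tan(-24.6°) tan(+17.742°) = 0.1465, H₀ = 1.4238 rad.
Bracket: H₀ sin φ sin δ + cos φ cos δ sin H₀ = 1.4238×-0.41628×0.30472 + 0.90924×0.95244×0.98921 = -0.180607 + 0.856652 = 0.676045.
Q̄ = (S₀/π) × [bracket] = (1361/π) × 0.676045 = 292.88 W/m².
Daily total = Q̄ × 24.00 h × 3600 s/h = 292.88 × 24.00 × 3600 / 10⁶ = 25.30 MJ/m².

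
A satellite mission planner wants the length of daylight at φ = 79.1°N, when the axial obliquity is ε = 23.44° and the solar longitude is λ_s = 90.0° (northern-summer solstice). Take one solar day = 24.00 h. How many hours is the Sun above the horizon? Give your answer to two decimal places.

24.00 h

Solar declination: sin δ = sin ε · sin λ_s = sin 23.44° × sin 90.0° = 0.39779, so δ = +23.440°.
Sunrise equation: cos H₀ = −tan φ · tan δ = -2.2515 ≤ −1, so the Sun never sets (polar day) and H₀ = π.
Daylight = 2H₀/(2π) × 24.00 h = (3.1416/π) × 24.00 = 24.00 h.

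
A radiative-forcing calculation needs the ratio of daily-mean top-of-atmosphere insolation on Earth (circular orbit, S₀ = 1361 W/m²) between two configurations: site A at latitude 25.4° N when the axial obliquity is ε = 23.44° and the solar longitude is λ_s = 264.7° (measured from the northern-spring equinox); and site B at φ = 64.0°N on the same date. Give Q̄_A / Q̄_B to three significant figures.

— Configuration A (φ=+25.4°):
Solar declination: sin δ = sin ε · sin λ_s = sin 23.44° × sin 264.7° = -0.39609, so δ = -23.334°.
cos H₀ = −tan(+25.4°) tan(-23.334°) = 0.2048, H₀ = 1.3645 rad.
Bracket: H₀ sin φ sin δ + cos φ cos δ sin H₀ = 1.3645×0.42894×-0.39609 + 0.90334×0.91821×0.97880 = -0.231827 + 0.811871 = 0.580044.
Q̄ = (S₀/π) × [bracket] = (1361/π) × 0.580044 = 251.29 W/m².
— Configuration B (φ=+64.0°):
cos H₀ = −tan(+64.0°) tan(-23.334°) = 0.8844, H₀ = 0.4855 rad.
Bracket: H₀ sin φ sin δ + cos φ cos δ sin H₀ = 0.4855×0.89879×-0.39609 + 0.43837×0.91821×0.46666 = -0.172839 + 0.187838 = 0.014999.
Q̄ = (S₀/π) × [bracket] = (1361/π) × 0.014999 = 6.4979 W/m².
Ratio Q̄_A / Q̄_B = 251.29 / 6.4979 = 38.67.

Q̄_A / Q̄_B ≈ 38.7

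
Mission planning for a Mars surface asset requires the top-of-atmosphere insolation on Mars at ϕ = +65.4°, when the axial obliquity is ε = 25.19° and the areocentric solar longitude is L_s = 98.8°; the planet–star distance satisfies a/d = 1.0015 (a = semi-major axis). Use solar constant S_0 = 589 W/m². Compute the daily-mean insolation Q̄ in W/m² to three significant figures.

Q̄ ≈ 226 W/m²

sin δ = sin 25.19° × sin 98.8° = 0.42061, so δ = +24.873°.
cos h₀ = −tan(+65.4°) tan(+24.873°) = -1.0126 ≤ −1 ⇒ polar day, h₀ = π.
Bracket: h₀ sin ϕ sin δ + cos ϕ cos δ sin h₀ = 3.1416×0.90924×0.42061 + 0.41628×0.90724×0.00000 = 1.201459 + 0.000000 = 1.201459.
Inverse-square distance factor (a/d)² = 1.0015² = 1.003002.
Q̄ = (S_0/π) × 1.003002 × [bracket] = (589/π) × 1.003002 × 1.201459 = 225.9 W/m².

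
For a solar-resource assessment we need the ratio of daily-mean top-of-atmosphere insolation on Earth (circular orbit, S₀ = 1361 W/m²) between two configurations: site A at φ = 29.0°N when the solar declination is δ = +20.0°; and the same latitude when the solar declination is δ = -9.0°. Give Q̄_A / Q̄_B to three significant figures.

— Configuration A (φ=+29.0°):
cos H₀ = −tan(+29.0°) tan(+20.000°) = -0.2018, H₀ = 1.7739 rad.
Bracket: H₀ sin φ sin δ + cos φ cos δ sin H₀ = 1.7739×0.48481×0.34202 + 0.87462×0.93969×0.97944 = 0.294139 + 0.804974 = 1.099113.
Q̄ = (S₀/π) × [bracket] = (1361/π) × 1.099113 = 476.16 W/m².
— Configuration B (φ=+29.0°):
cos H₀ = −tan(+29.0°) tan(-9.000°) = 0.0878, H₀ = 1.4829 rad.
Bracket: H₀ sin φ sin δ + cos φ cos δ sin H₀ = 1.4829×0.48481×-0.15643 + 0.87462×0.98769×0.99614 = -0.112461 + 0.860519 = 0.748058.
Q̄ = (S₀/π) × [bracket] = (1361/π) × 0.748058 = 324.07 W/m².
Ratio Q̄_A / Q̄_B = 476.16 / 324.07 = 1.469.

Q̄_A / Q̄_B ≈ 1.47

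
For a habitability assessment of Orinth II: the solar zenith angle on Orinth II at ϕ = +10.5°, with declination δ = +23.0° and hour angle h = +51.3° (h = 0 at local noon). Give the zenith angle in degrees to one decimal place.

θ_z = 50.4°

cos θ_z = sin ϕ sin δ + cos ϕ cos δ cos h = 0.071205 + 0.565901 = 0.637106.
θ_z = arccos(0.637106) = 50.4°.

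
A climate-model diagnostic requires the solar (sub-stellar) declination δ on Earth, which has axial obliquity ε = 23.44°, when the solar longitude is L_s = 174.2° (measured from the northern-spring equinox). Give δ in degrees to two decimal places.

δ = +2.30°

sin δ = sin ε · sin L_s = sin 23.44° × sin 174.2° = 0.040199.
δ = arcsin(0.040199) = +2.30°.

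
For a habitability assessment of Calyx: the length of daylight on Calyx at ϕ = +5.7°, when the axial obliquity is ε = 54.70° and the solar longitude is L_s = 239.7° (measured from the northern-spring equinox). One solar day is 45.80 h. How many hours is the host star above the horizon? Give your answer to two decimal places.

Solar declination: sin δ = sin ε · sin L_s = sin 54.70° × sin 239.7° = -0.70465, so δ = -44.801°.
cos h₀ = −tan ϕ · tan δ = −tan(+5.7°) × tan(-44.801°) = 0.0991, so h₀ = 1.4715 rad = 84.31°.
Daylight = 2h₀/(2π) × 45.80 h = (1.4715/π) × 45.80 = 21.45 h.

21.45 h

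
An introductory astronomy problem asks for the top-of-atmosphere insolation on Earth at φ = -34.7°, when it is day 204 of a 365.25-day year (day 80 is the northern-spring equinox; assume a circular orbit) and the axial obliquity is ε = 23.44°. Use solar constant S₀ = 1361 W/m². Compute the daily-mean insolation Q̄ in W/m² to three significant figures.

Solar longitude: λ_s = 360° × (204 − 80)/365.25 = 122.218°.
sin δ = sin 23.44° × sin 122.218° = 0.33654, so δ = +19.666°.
cos H₀ = −tan(-34.7°) tan(+19.666°) = 0.2475, H₀ = 1.3207 rad.
Bracket: H₀ sin φ sin δ + cos φ cos δ sin H₀ = 1.3207×-0.56928×0.33654 + 0.82214×0.94167×0.96890 = -0.253027 + 0.750107 = 0.497080.
Q̄ = (S₀/π) × [bracket] = (1361/π) × 0.497080 = 215.3 W/m².

Q̄ ≈ 215 W/m²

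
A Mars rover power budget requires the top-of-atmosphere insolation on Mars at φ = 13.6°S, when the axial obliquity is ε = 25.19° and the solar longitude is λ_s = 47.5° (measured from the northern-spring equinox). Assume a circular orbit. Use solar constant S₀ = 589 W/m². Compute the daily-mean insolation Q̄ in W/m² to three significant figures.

Solar declination: sin δ = sin ε · sin λ_s = sin 25.19° × sin 47.5° = 0.31380, so δ = +18.288°.
cos H₀ = −tan(-13.6°) tan(+18.288°) = 0.0800, H₀ = 1.4908 rad.
Bracket: H₀ sin φ sin δ + cos φ cos δ sin H₀ = 1.4908×-0.23514×0.31380 + 0.97196×0.94949×0.99680 = -0.110002 + 0.919913 = 0.809911.
Q̄ = (S₀/π) × [bracket] = (589/π) × 0.809911 = 151.8 W/m².

Q̄ ≈ 152 W/m²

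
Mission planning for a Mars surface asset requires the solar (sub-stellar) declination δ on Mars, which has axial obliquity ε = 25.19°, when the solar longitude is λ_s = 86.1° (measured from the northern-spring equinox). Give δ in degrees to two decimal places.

δ = +25.13°

sin δ = sin ε · sin λ_s = sin 25.19° × sin 86.1° = 0.424636.
δ = arcsin(0.424636) = +25.13°.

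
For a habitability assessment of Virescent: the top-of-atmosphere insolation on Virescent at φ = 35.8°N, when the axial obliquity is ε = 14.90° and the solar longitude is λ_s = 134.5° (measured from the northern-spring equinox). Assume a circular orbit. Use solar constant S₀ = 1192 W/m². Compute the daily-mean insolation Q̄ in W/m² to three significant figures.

Solar declination: sin δ = sin ε · sin λ_s = sin 14.90° × sin 134.5° = 0.18340, so δ = +10.568°.
cos H₀ = −tan(+35.8°) tan(+10.568°) = -0.1346, H₀ = 1.7058 rad.
Bracket: H₀ sin φ sin δ + cos φ cos δ sin H₀ = 1.7058×0.58496×0.18340 + 0.81106×0.98304×0.99091 = 0.183001 + 0.790057 = 0.973058.
Q̄ = (S₀/π) × [bracket] = (1192/π) × 0.973058 = 369.2 W/m².

Q̄ ≈ 369 W/m²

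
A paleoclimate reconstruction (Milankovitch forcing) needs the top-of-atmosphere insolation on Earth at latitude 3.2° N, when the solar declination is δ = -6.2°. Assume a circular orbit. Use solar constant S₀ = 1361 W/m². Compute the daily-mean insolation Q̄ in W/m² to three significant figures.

Q̄ ≈ 426 W/m²

cos H₀ = −tan(+3.2°) tan(-6.200°) = 0.0061, H₀ = 1.5647 rad.
Bracket: H₀ sin φ sin δ + cos φ cos δ sin H₀ = 1.5647×0.05582×-0.10800 + 0.99844×0.99415×0.99998 = -0.009433 + 0.992579 = 0.983146.
Q̄ = (S₀/π) × [bracket] = (1361/π) × 0.983146 = 425.9 W/m².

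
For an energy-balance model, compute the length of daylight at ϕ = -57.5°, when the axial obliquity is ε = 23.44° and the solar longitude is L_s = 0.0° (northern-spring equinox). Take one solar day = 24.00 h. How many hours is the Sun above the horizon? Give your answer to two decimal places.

Solar declination: sin δ = sin ε · sin L_s = sin 23.44° × sin 0.0° = 0.00000, so δ = +0.000°.
cos h₀ = −tan ϕ · tan δ = −tan(-57.5°) × tan(+0.000°) = 0.0000, so h₀ = 1.5708 rad = 90.00°.
Daylight = 2h₀/(2π) × 24.00 h = (1.5708/π) × 24.00 = 12.00 h.

12.00 h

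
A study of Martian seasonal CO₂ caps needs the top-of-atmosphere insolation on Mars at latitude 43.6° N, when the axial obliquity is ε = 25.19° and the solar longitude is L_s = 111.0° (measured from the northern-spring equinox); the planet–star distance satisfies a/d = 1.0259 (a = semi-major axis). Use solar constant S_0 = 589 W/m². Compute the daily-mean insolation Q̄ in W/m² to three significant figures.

Solar declination: sin δ = sin ε · sin L_s = sin 25.19° × sin 111.0° = 0.39735, so δ = +23.413°.
cos h₀ = −tan(+43.6°) tan(+23.413°) = -0.4123, h₀ = 1.9958 rad.
Bracket: h₀ sin ϕ sin δ + cos ϕ cos δ sin h₀ = 1.9958×0.68962×0.39735 + 0.72417×0.91767×0.91103 = 0.546890 + 0.605424 = 1.152314.
Inverse-square distance factor (a/d)² = 1.0259² = 1.052471.
Q̄ = (S_0/π) × 1.052471 × [bracket] = (589/π) × 1.052471 × 1.152314 = 227.4 W/m².

Q̄ ≈ 227 W/m²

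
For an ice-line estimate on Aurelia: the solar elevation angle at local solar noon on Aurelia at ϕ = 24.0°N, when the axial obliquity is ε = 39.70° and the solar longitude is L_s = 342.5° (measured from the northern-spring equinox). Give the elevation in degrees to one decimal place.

Solar declination: sin δ = sin ε · sin L_s = sin 39.70° × sin 342.5° = -0.19208, so δ = -11.074°.
At local noon the hour angle is zero, so the zenith angle equals |ϕ − δ| = |+24.0° − (-11.074°)| = 35.074°.
Elevation = 90° − 35.074° = 54.9°.

54.9°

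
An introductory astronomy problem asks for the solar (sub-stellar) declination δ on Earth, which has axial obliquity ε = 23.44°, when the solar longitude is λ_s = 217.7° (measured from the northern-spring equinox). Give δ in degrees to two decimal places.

δ = -14.08°

sin δ = sin ε · sin λ_s = sin 23.44° × sin 217.7° = -0.243258.
δ = arcsin(-0.243258) = -14.08°.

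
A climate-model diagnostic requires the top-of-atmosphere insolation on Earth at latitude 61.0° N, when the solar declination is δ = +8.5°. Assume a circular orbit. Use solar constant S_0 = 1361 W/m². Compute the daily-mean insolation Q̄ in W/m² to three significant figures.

cos h₀ = −tan(+61.0°) tan(+8.500°) = -0.2696, h₀ = 1.8438 rad.
Bracket: h₀ sin ϕ sin δ + cos ϕ cos δ sin h₀ = 1.8438×0.87462×0.14781 + 0.48481×0.98902×0.96297 = 0.238362 + 0.461731 = 0.700093.
Q̄ = (S_0/π) × [bracket] = (1361/π) × 0.700093 = 303.3 W/m².

Q̄ ≈ 303 W/m²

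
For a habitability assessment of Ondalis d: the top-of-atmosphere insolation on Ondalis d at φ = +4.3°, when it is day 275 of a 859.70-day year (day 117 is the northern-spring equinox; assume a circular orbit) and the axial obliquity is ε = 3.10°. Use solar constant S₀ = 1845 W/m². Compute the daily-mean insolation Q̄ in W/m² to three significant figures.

Solar longitude: λ_s = 360° × (275 − 117)/859.70 = 66.163°.
sin δ = sin 3.10° × sin 66.163° = 0.04947, so δ = +2.835°.
cos H₀ = −tan(+4.3°) tan(+2.835°) = -0.0037, H₀ = 1.5745 rad.
Bracket: H₀ sin φ sin δ + cos φ cos δ sin H₀ = 1.5745×0.07498×0.04947 + 0.99719×0.99878×0.99999 = 0.005840 + 0.995963 = 1.001803.
Q̄ = (S₀/π) × [bracket] = (1845/π) × 1.001803 = 588.3 W/m².

Q̄ ≈ 588 W/m²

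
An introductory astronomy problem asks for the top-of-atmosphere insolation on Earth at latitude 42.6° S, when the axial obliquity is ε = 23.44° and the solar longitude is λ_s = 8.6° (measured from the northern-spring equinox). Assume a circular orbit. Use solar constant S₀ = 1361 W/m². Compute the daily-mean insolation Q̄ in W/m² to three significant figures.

Q̄ ≈ 291 W/m²

Solar declination: sin δ = sin ε · sin λ_s = sin 23.44° × sin 8.6° = 0.05948, so δ = +3.410°.
cos H₀ = −tan(-42.6°) tan(+3.410°) = 0.0548, H₀ = 1.5160 rad.
Bracket: H₀ sin φ sin δ + cos φ cos δ sin H₀ = 1.5160×-0.67688×0.05948 + 0.73610×0.99823×0.99850 = -0.061035 + 0.733695 = 0.672660.
Q̄ = (S₀/π) × [bracket] = (1361/π) × 0.672660 = 291.4 W/m².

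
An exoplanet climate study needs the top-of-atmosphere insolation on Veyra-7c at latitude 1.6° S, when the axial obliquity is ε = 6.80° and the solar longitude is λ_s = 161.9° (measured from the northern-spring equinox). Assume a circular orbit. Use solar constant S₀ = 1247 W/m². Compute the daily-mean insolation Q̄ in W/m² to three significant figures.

Solar declination: sin δ = sin ε · sin λ_s = sin 6.80° × sin 161.9° = 0.03679, so δ = +2.108°.
cos H₀ = −tan(-1.6°) tan(+2.108°) = 0.0010, H₀ = 1.5698 rad.
Bracket: H₀ sin φ sin δ + cos φ cos δ sin H₀ = 1.5698×-0.02792×0.03679 + 0.99961×0.99932×1.00000 = -0.001612 + 0.998930 = 0.997318.
Q̄ = (S₀/π) × [bracket] = (1247/π) × 0.997318 = 395.9 W/m².

Q̄ ≈ 396 W/m²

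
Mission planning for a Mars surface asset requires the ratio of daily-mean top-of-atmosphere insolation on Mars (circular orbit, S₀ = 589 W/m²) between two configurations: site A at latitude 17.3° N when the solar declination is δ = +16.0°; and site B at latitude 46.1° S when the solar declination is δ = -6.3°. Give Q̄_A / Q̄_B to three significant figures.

Q̄_A / Q̄_B ≈ 1.28

— Configuration A (φ=+17.3°):
cos H₀ = −tan(+17.3°) tan(+16.000°) = -0.0893, H₀ = 1.6602 rad.
Bracket: H₀ sin φ sin δ + cos φ cos δ sin H₀ = 1.6602×0.29737×0.27564 + 0.95476×0.96126×0.99600 = 0.136082 + 0.914102 = 1.050184.
Q̄ = (S₀/π) × [bracket] = (589/π) × 1.050184 = 196.89 W/m².
— Configuration B (φ=-46.1°):
cos H₀ = −tan(-46.1°) tan(-6.300°) = -0.1147, H₀ = 1.6858 rad.
Bracket: H₀ sin φ sin δ + cos φ cos δ sin H₀ = 1.6858×-0.72055×-0.10973 + 0.69340×0.99396×0.99340 = 0.133289 + 0.684663 = 0.817952.
Q̄ = (S₀/π) × [bracket] = (589/π) × 0.817952 = 153.35 W/m².
Ratio Q̄_A / Q̄_B = 196.89 / 153.35 = 1.284.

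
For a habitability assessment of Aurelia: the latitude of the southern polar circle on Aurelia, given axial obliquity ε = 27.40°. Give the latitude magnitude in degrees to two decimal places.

62.60°

The polar circle is the lowest latitude that experiences at least one full rotation of continuous darkness at the northern-summer solstice; it lies at |φ| = 90° − ε = 90° − 27.40° = 62.60°.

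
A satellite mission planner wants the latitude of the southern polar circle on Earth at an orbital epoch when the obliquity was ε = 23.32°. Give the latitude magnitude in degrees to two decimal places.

66.68°

The polar circle is the lowest latitude that experiences at least one full rotation of continuous darkness at the northern-summer solstice; it lies at |φ| = 90° − ε = 90° − 23.32° = 66.68°.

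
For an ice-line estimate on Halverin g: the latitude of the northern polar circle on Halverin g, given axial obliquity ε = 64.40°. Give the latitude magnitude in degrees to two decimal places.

25.60°

The polar circle is the lowest latitude that experiences at least one full rotation of continuous daylight at the northern-summer solstice; it lies at |ϕ| = 90° − ε = 90° − 64.40° = 25.60°.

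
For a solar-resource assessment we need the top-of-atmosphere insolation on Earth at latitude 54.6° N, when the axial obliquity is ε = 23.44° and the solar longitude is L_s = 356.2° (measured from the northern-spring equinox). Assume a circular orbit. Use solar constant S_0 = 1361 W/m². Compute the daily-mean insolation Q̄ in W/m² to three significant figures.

Solar declination: sin δ = sin ε · sin L_s = sin 23.44° × sin 356.2° = -0.02636, so δ = -1.511°.
cos h₀ = −tan(+54.6°) tan(-1.511°) = 0.0371, h₀ = 1.5337 rad.
Bracket: h₀ sin ϕ sin δ + cos ϕ cos δ sin h₀ = 1.5337×0.81513×-0.02636 + 0.57928×0.99965×0.99931 = -0.032954 + 0.578678 = 0.545724.
Q̄ = (S_0/π) × [bracket] = (1361/π) × 0.545724 = 236.4 W/m².

Q̄ ≈ 236 W/m²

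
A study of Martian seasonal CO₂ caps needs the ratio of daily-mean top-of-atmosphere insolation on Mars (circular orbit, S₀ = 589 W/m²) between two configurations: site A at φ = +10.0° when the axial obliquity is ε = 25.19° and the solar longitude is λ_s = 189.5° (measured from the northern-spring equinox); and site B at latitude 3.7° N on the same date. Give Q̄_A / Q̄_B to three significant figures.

— Configuration A (φ=+10.0°):
Solar declination: sin δ = sin ε · sin λ_s = sin 25.19° × sin 189.5° = -0.07025, so δ = -4.028°.
cos H₀ = −tan(+10.0°) tan(-4.028°) = 0.0124, H₀ = 1.5584 rad.
Bracket: H₀ sin φ sin δ + cos φ cos δ sin H₀ = 1.5584×0.17365×-0.07025 + 0.98481×0.99753×0.99992 = -0.019011 + 0.982299 = 0.963288.
Q̄ = (S₀/π) × [bracket] = (589/π) × 0.963288 = 180.60 W/m².
— Configuration B (φ=+3.7°):
cos H₀ = −tan(+3.7°) tan(-4.028°) = 0.0046, H₀ = 1.5662 rad.
Bracket: H₀ sin φ sin δ + cos φ cos δ sin H₀ = 1.5662×0.06453×-0.07025 + 0.99792×0.99753×0.99999 = -0.007100 + 0.995445 = 0.988345.
Q̄ = (S₀/π) × [bracket] = (589/π) × 0.988345 = 185.30 W/m².
Ratio Q̄_A / Q̄_B = 180.60 / 185.30 = 0.9746.

Q̄_A / Q̄_B ≈ 0.975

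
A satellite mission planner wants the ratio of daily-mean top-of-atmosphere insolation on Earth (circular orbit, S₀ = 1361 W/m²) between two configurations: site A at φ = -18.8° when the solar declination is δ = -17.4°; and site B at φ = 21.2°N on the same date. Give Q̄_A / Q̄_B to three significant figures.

Q̄_A / Q̄_B ≈ 1.46

— Configuration A (φ=-18.8°):
cos H₀ = −tan(-18.8°) tan(-17.400°) = -0.1067, H₀ = 1.6777 rad.
Bracket: H₀ sin φ sin δ + cos φ cos δ sin H₀ = 1.6777×-0.32227×-0.29904 + 0.94665×0.95424×0.99429 = 0.161683 + 0.898173 = 1.059856.
Q̄ = (S₀/π) × [bracket] = (1361/π) × 1.059856 = 459.15 W/m².
— Configuration B (φ=+21.2°):
cos H₀ = −tan(+21.2°) tan(-17.400°) = 0.1216, H₀ = 1.4489 rad.
Bracket: H₀ sin φ sin δ + cos φ cos δ sin H₀ = 1.4489×0.36162×-0.29904 + 0.93232×0.95424×0.99259 = -0.156682 + 0.883065 = 0.726383.
Q̄ = (S₀/π) × [bracket] = (1361/π) × 0.726383 = 314.68 W/m².
Ratio Q̄_A / Q̄_B = 459.15 / 314.68 = 1.459.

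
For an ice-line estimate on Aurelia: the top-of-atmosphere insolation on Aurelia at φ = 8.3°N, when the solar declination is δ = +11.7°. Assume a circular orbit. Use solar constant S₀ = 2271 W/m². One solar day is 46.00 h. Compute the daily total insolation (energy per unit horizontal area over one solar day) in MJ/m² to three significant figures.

cos H₀ = −tan(+8.3°) tan(+11.700°) = -0.0302, H₀ = 1.6010 rad.
Bracket: H₀ sin φ sin δ + cos φ cos δ sin H₀ = 1.6010×0.14436×0.20279 + 0.98953×0.97922×0.99954 = 0.046869 + 0.968522 = 1.015391.
Q̄ = (S₀/π) × [bracket] = (2271/π) × 1.015391 = 734.01 W/m².
Daily total = Q̄ × 46.00 h × 3600 s/h = 734.01 × 46.00 × 3600 / 10⁶ = 121.6 MJ/m².

122 MJ/m²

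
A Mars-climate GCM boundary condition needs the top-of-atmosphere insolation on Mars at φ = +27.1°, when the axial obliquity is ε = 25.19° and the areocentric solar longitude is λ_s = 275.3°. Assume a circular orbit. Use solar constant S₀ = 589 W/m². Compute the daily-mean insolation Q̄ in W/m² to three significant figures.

Q̄ ≈ 98.7 W/m²

sin δ = sin 25.19° × sin 275.3° = -0.42380, so δ = -25.075°.
cos H₀ = −tan(+27.1°) tan(-25.075°) = 0.2394, H₀ = 1.3290 rad.
Bracket: H₀ sin φ sin δ + cos φ cos δ sin H₀ = 1.3290×0.45554×-0.42380 + 0.89021×0.90575×0.97091 = -0.256574 + 0.782852 = 0.526278.
Q̄ = (S₀/π) × [bracket] = (589/π) × 0.526278 = 98.67 W/m².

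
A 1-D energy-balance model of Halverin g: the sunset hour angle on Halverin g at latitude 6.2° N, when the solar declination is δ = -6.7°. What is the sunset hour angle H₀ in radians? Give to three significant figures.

H₀ = 1.56 rad

cos H₀ = −tan φ · tan δ = −tan(+6.2°) × tan(-6.700°) = 0.0128, so H₀ = 1.5580 rad = 89.27°.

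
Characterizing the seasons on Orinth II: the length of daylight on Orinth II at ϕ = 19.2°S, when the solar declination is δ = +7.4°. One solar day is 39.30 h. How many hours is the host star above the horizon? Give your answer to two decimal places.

cos h₀ = −tan ϕ · tan δ = −tan(-19.2°) × tan(+7.400°) = 0.0452, so h₀ = 1.5256 rad = 87.41°.
Daylight = 2h₀/(2π) × 39.30 h = (1.5256/π) × 39.30 = 19.08 h.

19.08 h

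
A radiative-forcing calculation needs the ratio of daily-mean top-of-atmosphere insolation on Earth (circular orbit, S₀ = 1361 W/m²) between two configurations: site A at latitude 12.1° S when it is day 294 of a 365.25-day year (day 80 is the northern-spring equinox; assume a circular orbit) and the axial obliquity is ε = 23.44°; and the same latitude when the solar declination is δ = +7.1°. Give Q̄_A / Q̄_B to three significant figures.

Q̄_A / Q̄_B ≈ 1.10

— Configuration A (φ=-12.1°):
Solar longitude: λ_s = 360° × (294 − 80)/365.25 = 210.924°.
sin δ = sin 23.44° × sin 210.924° = -0.20442, so δ = -11.796°.
cos H₀ = −tan(-12.1°) tan(-11.796°) = -0.0448, H₀ = 1.6156 rad.
Bracket: H₀ sin φ sin δ + cos φ cos δ sin H₀ = 1.6156×-0.20962×-0.20442 + 0.97778×0.97888×0.99900 = 0.069229 + 0.956172 = 1.025401.
Q̄ = (S₀/π) × [bracket] = (1361/π) × 1.025401 = 444.22 W/m².
— Configuration B (φ=-12.1°):
cos H₀ = −tan(-12.1°) tan(+7.100°) = 0.0267, H₀ = 1.5441 rad.
Bracket: H₀ sin φ sin δ + cos φ cos δ sin H₀ = 1.5441×-0.20962×0.12360 + 0.97778×0.99233×0.99964 = -0.040006 + 0.969931 = 0.929925.
Q̄ = (S₀/π) × [bracket] = (1361/π) × 0.929925 = 402.86 W/m².
Ratio Q̄_A / Q̄_B = 444.22 / 402.86 = 1.103.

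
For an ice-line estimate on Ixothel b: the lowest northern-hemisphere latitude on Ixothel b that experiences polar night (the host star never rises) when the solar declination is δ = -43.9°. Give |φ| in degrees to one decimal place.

|φ| = 46.1°

Polar night requires cos H₀ = −tan φ tan δ ≥ 1, i.e. tan φ tan δ ≤ −1.
The boundary is |tan φ| · |tan δ| = 1, so |φ| = 90° − |δ| = 90° − 43.9° = 46.1° in the northern hemisphere.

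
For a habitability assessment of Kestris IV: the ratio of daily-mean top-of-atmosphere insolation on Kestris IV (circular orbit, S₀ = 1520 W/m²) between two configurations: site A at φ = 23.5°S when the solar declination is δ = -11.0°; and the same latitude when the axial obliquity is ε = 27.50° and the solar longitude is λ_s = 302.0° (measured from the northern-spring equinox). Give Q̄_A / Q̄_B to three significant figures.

— Configuration A (φ=-23.5°):
cos H₀ = −tan(-23.5°) tan(-11.000°) = -0.0845, H₀ = 1.6554 rad.
Bracket: H₀ sin φ sin δ + cos φ cos δ sin H₀ = 1.6554×-0.39875×-0.19081 + 0.91706×0.98163×0.99642 = 0.125952 + 0.896991 = 1.022943.
Q̄ = (S₀/π) × [bracket] = (1520/π) × 1.022943 = 494.93 W/m².
— Configuration B (φ=-23.5°):
Solar declination: sin δ = sin ε · sin λ_s = sin 27.50° × sin 302.0° = -0.39159, so δ = -23.053°.
cos H₀ = −tan(-23.5°) tan(-23.053°) = -0.1850, H₀ = 1.7569 rad.
Bracket: H₀ sin φ sin δ + cos φ cos δ sin H₀ = 1.7569×-0.39875×-0.39159 + 0.91706×0.92014×0.98273 = 0.274334 + 0.829251 = 1.103585.
Q̄ = (S₀/π) × [bracket] = (1520/π) × 1.103585 = 533.95 W/m².
Ratio Q̄_A / Q̄_B = 494.93 / 533.95 = 0.9269.

Q̄_A / Q̄_B ≈ 0.927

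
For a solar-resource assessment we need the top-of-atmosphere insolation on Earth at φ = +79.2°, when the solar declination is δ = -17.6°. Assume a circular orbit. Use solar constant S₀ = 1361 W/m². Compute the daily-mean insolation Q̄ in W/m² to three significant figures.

Q̄ ≈ 0.00 W/m²

cos H₀ = −tan(+79.2°) tan(-17.600°) = 1.6629 ≥ 1 ⇒ polar night, H₀ = 0 and Q̄ = 0.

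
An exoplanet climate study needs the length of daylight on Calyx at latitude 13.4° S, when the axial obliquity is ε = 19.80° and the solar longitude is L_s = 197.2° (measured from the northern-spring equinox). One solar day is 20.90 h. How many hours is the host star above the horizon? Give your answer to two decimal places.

10.61 h

Solar declination: sin δ = sin ε · sin L_s = sin 19.80° × sin 197.2° = -0.10017, so δ = -5.749°.
cos h₀ = −tan ϕ · tan δ = −tan(-13.4°) × tan(-5.749°) = -0.0240, so h₀ = 1.5948 rad = 91.37°.
Daylight = 2h₀/(2π) × 20.90 h = (1.5948/π) × 20.90 = 10.61 h.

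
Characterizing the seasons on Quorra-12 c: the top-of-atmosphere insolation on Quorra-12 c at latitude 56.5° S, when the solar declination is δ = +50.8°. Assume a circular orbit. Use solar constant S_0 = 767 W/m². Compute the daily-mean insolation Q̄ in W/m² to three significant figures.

cos h₀ = −tan(-56.5°) tan(+50.800°) = 1.8525 ≥ 1 ⇒ polar night, h₀ = 0 and Q̄ = 0.

Q̄ ≈ 0.00 W/m²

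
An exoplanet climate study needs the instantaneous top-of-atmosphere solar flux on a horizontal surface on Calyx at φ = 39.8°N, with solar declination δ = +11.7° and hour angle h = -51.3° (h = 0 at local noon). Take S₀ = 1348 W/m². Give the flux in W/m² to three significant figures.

809 W/m²

cos θ_z = sin φ sin δ + cos φ cos δ cos h = 0.129806 + 0.470383 = 0.600189.
Flux = S₀ · cos θ_z = 1348 × 0.600189 = 809.1 W/m².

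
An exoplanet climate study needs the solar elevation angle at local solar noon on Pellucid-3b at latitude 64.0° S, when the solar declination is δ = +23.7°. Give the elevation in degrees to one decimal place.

At local noon the hour angle is zero, so the zenith angle equals |φ − δ| = |-64.0° − (+23.700°)| = 87.700°.
Elevation = 90° − 87.700° = 2.3°.

2.3°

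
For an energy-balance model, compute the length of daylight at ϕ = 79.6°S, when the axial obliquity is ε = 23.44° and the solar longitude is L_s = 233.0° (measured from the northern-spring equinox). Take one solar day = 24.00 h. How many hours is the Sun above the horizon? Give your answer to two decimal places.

Solar declination: sin δ = sin ε · sin L_s = sin 23.44° × sin 233.0° = -0.31769, so δ = -18.523°.
Sunrise equation: cos h₀ = −tan ϕ · tan δ = -1.8255 ≤ −1, so the Sun never sets (polar day) and h₀ = π.
Daylight = 2h₀/(2π) × 24.00 h = (3.1416/π) × 24.00 = 24.00 h.

24.00 h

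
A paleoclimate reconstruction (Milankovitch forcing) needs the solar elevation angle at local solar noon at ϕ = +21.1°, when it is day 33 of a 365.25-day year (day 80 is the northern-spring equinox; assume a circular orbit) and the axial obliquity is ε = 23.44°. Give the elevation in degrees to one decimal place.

52.2°

Solar longitude: L_s = 360° × (33 − 80)/365.25 = -46.324°, i.e. -46.324° + 360° = 313.676°.
sin δ = sin 23.44° × sin 313.676° = -0.28771, so δ = -16.721°.
At local noon the hour angle is zero, so the zenith angle equals |ϕ − δ| = |+21.1° − (-16.721°)| = 37.821°.
Elevation = 90° − 37.821° = 52.2°.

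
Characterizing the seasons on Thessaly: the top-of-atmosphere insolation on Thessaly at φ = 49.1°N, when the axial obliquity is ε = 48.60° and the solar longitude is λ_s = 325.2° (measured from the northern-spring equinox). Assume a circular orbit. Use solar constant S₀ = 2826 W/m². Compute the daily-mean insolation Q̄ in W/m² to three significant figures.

Q̄ ≈ 157 W/m²

Solar declination: sin δ = sin ε · sin λ_s = sin 48.60° × sin 325.2° = -0.42810, so δ = -25.347°.
cos H₀ = −tan(+49.1°) tan(-25.347°) = 0.5469, H₀ = 0.9922 rad.
Bracket: H₀ sin φ sin δ + cos φ cos δ sin H₀ = 0.9922×0.75585×-0.42810 + 0.65474×0.90373×0.83723 = -0.321055 + 0.495396 = 0.174341.
Q̄ = (S₀/π) × [bracket] = (2826/π) × 0.174341 = 156.8 W/m².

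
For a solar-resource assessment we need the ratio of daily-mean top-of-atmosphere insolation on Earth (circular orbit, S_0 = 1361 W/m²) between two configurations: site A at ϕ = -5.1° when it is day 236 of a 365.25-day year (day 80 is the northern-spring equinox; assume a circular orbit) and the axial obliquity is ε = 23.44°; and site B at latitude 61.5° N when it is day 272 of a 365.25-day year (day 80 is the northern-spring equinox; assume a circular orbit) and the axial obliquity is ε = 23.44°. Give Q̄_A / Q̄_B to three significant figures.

— Configuration A (ϕ=-5.1°):
Solar longitude: L_s = 360° × (236 − 80)/365.25 = 153.758°.
sin δ = sin 23.44° × sin 153.758° = 0.17589, so δ = +10.130°.
cos h₀ = −tan(-5.1°) tan(+10.130°) = 0.0159, h₀ = 1.5548 rad.
Bracket: h₀ sin ϕ sin δ + cos ϕ cos δ sin h₀ = 1.5548×-0.08889×0.17589 + 0.99604×0.98441×0.99987 = -0.024309 + 0.980384 = 0.956075.
Q̄ = (S_0/π) × [bracket] = (1361/π) × 0.956075 = 414.19 W/m².
— Configuration B (ϕ=+61.5°):
Solar longitude: L_s = 360° × (272 − 80)/365.25 = 189.240°.
sin δ = sin 23.44° × sin 189.240° = -0.06387, so δ = -3.662°.
cos h₀ = −tan(+61.5°) tan(-3.662°) = 0.1179, h₀ = 1.4526 rad.
Bracket: h₀ sin ϕ sin δ + cos ϕ cos δ sin h₀ = 1.4526×0.87882×-0.06387 + 0.47716×0.99796×0.99303 = -0.081535 + 0.472868 = 0.391333.
Q̄ = (S_0/π) × [bracket] = (1361/π) × 0.391333 = 169.53 W/m².
Ratio Q̄_A / Q̄_B = 414.19 / 169.53 = 2.443.

Q̄_A / Q̄_B ≈ 2.44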